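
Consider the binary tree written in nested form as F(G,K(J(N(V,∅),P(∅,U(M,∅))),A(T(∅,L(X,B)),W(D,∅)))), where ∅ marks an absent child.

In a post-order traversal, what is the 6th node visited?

Post-order visits the left subtree, then the right subtree, then the node.
At F: go left to G.
  G is a leaf — visit G.
At F: go right to K.
  At K: go left to J.
    At J: go left to N.
      At N: go left to V.
        V is a leaf — visit V.
      At N: no right child.
      Visit N.
    At J: go right to P.
      At P: no left child.
      At P: go right to U.
        At U: go left to M.
          M is a leaf — visit M.
        At U: no right child.
        Visit U.
      Visit P.
    Visit J.
  At K: go right to A.
    At A: go left to T.
      At T: no left child.
      At T: go right to L.
        At L: go left to X.
          X is a leaf — visit X.
        At L: go right to B.
          B is a leaf — visit B.
        Visit L.
      Visit T.
    At A: go right to W.
      At W: go left to D.
        D is a leaf — visit D.
      At W: no right child.
      Visit W.
    Visit A.
  Visit K.
Visit F.
Full post-order sequence: G, V, N, M, U, P, J, X, B, L, T, D, W, A, K, F.

P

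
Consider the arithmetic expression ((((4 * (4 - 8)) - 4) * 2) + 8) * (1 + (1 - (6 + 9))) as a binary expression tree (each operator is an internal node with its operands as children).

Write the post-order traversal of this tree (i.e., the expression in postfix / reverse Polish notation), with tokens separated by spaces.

4 4 8 - * 4 - 2 * 8 + 1 1 6 9 + - + *

Post-order on an expression tree gives postfix notation: for each operator, emit left operand, right operand, then the operator.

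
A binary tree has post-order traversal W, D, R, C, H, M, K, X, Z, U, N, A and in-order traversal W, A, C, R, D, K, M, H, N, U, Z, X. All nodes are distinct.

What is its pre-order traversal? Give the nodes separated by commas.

The last element of post-order is the root; it splits in-order into left and right subtrees.
Root A: left subtree has 1 node {W}, right has 10 {C, R, D, K, M, H, N, U, Z, X}.
  Root N: left subtree has 6 nodes {C, R, D, K, M, H}, right has 3 {U, Z, X}.
    Root K: left subtree has 3 nodes {C, R, D}, right has 2 {M, H}.
      Root C: left subtree has 0 nodes { }, right has 2 {R, D}.
        Root R: left subtree has 0 nodes { }, right has 1 {D}.
      Root M: left subtree has 0 nodes { }, right has 1 {H}.
    Root U: left subtree has 0 nodes { }, right has 2 {Z, X}.
      Root Z: left subtree has 0 nodes { }, right has 1 {X}.

A, W, N, K, C, R, D, M, H, U, Z, X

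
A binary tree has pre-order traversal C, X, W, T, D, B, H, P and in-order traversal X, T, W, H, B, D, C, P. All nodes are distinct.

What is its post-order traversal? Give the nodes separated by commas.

T, H, B, D, W, X, P, C

The first element of pre-order is the root; it splits in-order into left and right subtrees.
Root C: left subtree has 6 nodes {X, T, W, H, B, D}, right has 1 {P}.
  Root X: left subtree has 0 nodes { }, right has 5 {T, W, H, B, D}.
    Root W: left subtree has 1 node {T}, right has 3 {H, B, D}.
      Root D: left subtree has 2 nodes {H, B}, right has 0 { }.
        Root B: left subtree has 1 node {H}, right has 0 { }.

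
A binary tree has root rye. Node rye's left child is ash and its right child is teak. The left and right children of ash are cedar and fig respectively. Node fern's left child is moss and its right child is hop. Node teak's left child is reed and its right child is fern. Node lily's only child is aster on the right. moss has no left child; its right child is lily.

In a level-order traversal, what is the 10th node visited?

Level-order visits nodes level by level from the root, left to right within each level.
Level 0: rye
Level 1: ash, teak
Level 2: cedar, fig, reed, fern
Level 3: moss, hop
Level 4: lily
Level 5: aster
Full level-order sequence: rye, ash, teak, cedar, fig, reed, fern, moss, hop, lily, aster.

lily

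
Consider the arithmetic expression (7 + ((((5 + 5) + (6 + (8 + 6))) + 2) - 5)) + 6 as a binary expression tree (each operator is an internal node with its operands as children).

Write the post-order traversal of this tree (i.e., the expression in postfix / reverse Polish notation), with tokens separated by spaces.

Post-order on an expression tree gives postfix notation: for each operator, emit left operand, right operand, then the operator.

7 5 5 + 6 8 6 + + + 2 + 5 - + 6 +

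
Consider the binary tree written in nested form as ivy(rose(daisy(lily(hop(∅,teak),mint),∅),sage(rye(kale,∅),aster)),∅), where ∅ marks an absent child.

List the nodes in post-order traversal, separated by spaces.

Post-order visits the left subtree, then the right subtree, then the node.
At ivy: go left to rose.
  At rose: go left to daisy.
    At daisy: go left to lily.
      At lily: go left to hop.
        At hop: no left child.
        At hop: go right to teak.
          teak is a leaf — visit teak.
        Visit hop.
      At lily: go right to mint.
        mint is a leaf — visit mint.
      Visit lily.
    At daisy: no right child.
    Visit daisy.
  At rose: go right to sage.
    At sage: go left to rye.
      At rye: go left to kale.
        kale is a leaf — visit kale.
      At rye: no right child.
      Visit rye.
    At sage: go right to aster.
      aster is a leaf — visit aster.
    Visit sage.
  Visit rose.
At ivy: no right child.
Visit ivy.

teak hop mint lily daisy kale rye aster sage rose ivy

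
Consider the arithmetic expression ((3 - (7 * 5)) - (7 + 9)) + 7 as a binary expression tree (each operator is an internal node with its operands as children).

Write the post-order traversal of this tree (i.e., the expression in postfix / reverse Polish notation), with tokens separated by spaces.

3 7 5 * - 7 9 + - 7 +

Post-order on an expression tree gives postfix notation: for each operator, emit left operand, right operand, then the operator.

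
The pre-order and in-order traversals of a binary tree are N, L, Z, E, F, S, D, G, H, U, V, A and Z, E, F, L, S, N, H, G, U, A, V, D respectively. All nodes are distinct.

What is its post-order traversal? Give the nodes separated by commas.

The first element of pre-order is the root; it splits in-order into left and right subtrees.
Root N: left subtree has 5 nodes {Z, E, F, L, S}, right has 6 {H, G, U, A, V, D}.
  Root L: left subtree has 3 nodes {Z, E, F}, right has 1 {S}.
    Root Z: left subtree has 0 nodes { }, right has 2 {E, F}.
      Root E: left subtree has 0 nodes { }, right has 1 {F}.
  Root D: left subtree has 5 nodes {H, G, U, A, V}, right has 0 { }.
    Root G: left subtree has 1 node {H}, right has 3 {U, A, V}.
      Root U: left subtree has 0 nodes { }, right has 2 {A, V}.
        Root V: left subtree has 1 node {A}, right has 0 { }.

F, E, Z, S, L, H, A, V, U, G, D, N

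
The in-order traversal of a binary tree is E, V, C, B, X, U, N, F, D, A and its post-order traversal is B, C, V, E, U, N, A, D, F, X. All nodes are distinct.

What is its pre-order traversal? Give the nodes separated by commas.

X, E, V, C, B, F, N, U, D, A

The last element of post-order is the root; it splits in-order into left and right subtrees.
Root X: left subtree has 4 nodes {E, V, C, B}, right has 5 {U, N, F, D, A}.
  Root E: left subtree has 0 nodes { }, right has 3 {V, C, B}.
    Root V: left subtree has 0 nodes { }, right has 2 {C, B}.
      Root C: left subtree has 0 nodes { }, right has 1 {B}.
  Root F: left subtree has 2 nodes {U, N}, right has 2 {D, A}.
    Root N: left subtree has 1 node {U}, right has 0 { }.
    Root D: left subtree has 0 nodes { }, right has 1 {A}.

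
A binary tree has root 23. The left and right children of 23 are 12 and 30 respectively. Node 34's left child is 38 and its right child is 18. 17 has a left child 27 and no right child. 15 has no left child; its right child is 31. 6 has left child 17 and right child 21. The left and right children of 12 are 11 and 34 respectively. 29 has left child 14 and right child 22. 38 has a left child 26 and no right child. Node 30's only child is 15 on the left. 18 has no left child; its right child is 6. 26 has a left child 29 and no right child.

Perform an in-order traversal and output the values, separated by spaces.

11 12 14 29 22 26 38 34 18 27 17 6 21 23 15 31 30

In-order visits the left subtree, then the node, then the right subtree.
At 23: go left to 12.
  At 12: go left to 11.
    11 is a leaf — visit 11.
  Visit 12.
  At 12: go right to 34.
    At 34: go left to 38.
      At 38: go left to 26.
        At 26: go left to 29.
          At 29: go left to 14.
            14 is a leaf — visit 14.
          Visit 29.
          At 29: go right to 22.
            22 is a leaf — visit 22.
        Visit 26.
        At 26: no right child.
      Visit 38.
      At 38: no right child.
    Visit 34.
    At 34: go right to 18.
      At 18: no left child.
      Visit 18.
      At 18: go right to 6.
        At 6: go left to 17.
          At 17: go left to 27.
            27 is a leaf — visit 27.
          Visit 17.
          At 17: no right child.
        Visit 6.
        At 6: go right to 21.
          21 is a leaf — visit 21.
Visit 23.
At 23: go right to 30.
  At 30: go left to 15.
    At 15: no left child.
    Visit 15.
    At 15: go right to 31.
      31 is a leaf — visit 31.
  Visit 30.
  At 30: no right child.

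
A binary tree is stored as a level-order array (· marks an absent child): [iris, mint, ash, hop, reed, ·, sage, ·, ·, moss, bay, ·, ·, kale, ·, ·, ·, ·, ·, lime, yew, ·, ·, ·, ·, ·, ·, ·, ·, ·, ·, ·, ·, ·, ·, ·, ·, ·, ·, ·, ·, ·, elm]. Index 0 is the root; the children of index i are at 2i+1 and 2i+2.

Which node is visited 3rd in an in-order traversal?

In-order visits the left subtree, then the node, then the right subtree.
At iris: go left to mint.
  At mint: go left to hop.
    hop is a leaf — visit hop.
  Visit mint.
  At mint: go right to reed.
    At reed: go left to moss.
      At moss: go left to lime.
        lime is a leaf — visit lime.
      Visit moss.
      At moss: go right to yew.
        At yew: no left child.
        Visit yew.
        At yew: go right to elm.
          elm is a leaf — visit elm.
    Visit reed.
    At reed: go right to bay.
      bay is a leaf — visit bay.
Visit iris.
At iris: go right to ash.
  At ash: no left child.
  Visit ash.
  At ash: go right to sage.
    At sage: go left to kale.
      kale is a leaf — visit kale.
    Visit sage.
    At sage: no right child.
Full in-order sequence: hop, mint, lime, moss, yew, elm, reed, bay, iris, ash, kale, sage.

lime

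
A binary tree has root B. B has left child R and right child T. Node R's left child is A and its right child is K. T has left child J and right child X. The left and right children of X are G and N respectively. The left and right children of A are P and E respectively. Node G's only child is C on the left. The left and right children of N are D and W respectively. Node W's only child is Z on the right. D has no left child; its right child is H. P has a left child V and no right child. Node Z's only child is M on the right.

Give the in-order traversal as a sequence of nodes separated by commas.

V, P, A, E, R, K, B, J, T, C, G, X, D, H, N, W, Z, M

In-order visits the left subtree, then the node, then the right subtree.
At B: go left to R.
  At R: go left to A.
    At A: go left to P.
      At P: go left to V.
        V is a leaf — visit V.
      Visit P.
      At P: no right child.
    Visit A.
    At A: go right to E.
      E is a leaf — visit E.
  Visit R.
  At R: go right to K.
    K is a leaf — visit K.
Visit B.
At B: go right to T.
  At T: go left to J.
    J is a leaf — visit J.
  Visit T.
  At T: go right to X.
    At X: go left to G.
      At G: go left to C.
        C is a leaf — visit C.
      Visit G.
      At G: no right child.
    Visit X.
    At X: go right to N.
      At N: go left to D.
        At D: no left child.
        Visit D.
        At D: go right to H.
          H is a leaf — visit H.
      Visit N.
      At N: go right to W.
        At W: no left child.
        Visit W.
        At W: go right to Z.
          At Z: no left child.
          Visit Z.
          At Z: go right to M.
            M is a leaf — visit M.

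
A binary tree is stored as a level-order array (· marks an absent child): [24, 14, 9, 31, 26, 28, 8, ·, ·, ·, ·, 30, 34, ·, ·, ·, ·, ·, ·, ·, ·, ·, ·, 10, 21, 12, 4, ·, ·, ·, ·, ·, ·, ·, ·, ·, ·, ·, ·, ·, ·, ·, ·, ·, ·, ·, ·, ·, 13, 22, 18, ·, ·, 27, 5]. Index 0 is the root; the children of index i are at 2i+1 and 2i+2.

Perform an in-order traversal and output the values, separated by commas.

31, 14, 26, 24, 10, 13, 30, 22, 21, 18, 28, 12, 34, 27, 4, 5, 9, 8

In-order visits the left subtree, then the node, then the right subtree.
At 24: go left to 14.
  At 14: go left to 31.
    31 is a leaf — visit 31.
  Visit 14.
  At 14: go right to 26.
    26 is a leaf — visit 26.
Visit 24.
At 24: go right to 9.
  At 9: go left to 28.
    At 28: go left to 30.
      At 30: go left to 10.
        At 10: no left child.
        Visit 10.
        At 10: go right to 13.
          13 is a leaf — visit 13.
      Visit 30.
      At 30: go right to 21.
        At 21: go left to 22.
          22 is a leaf — visit 22.
        Visit 21.
        At 21: go right to 18.
          18 is a leaf — visit 18.
    Visit 28.
    At 28: go right to 34.
      At 34: go left to 12.
        12 is a leaf — visit 12.
      Visit 34.
      At 34: go right to 4.
        At 4: go left to 27.
          27 is a leaf — visit 27.
        Visit 4.
        At 4: go right to 5.
          5 is a leaf — visit 5.
  Visit 9.
  At 9: go right to 8.
    8 is a leaf — visit 8.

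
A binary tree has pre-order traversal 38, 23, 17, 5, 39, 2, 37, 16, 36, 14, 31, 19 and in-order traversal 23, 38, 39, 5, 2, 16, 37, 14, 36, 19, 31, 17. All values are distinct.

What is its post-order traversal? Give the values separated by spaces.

The first element of pre-order is the root; it splits in-order into left and right subtrees.
Root 38: left subtree has 1 node {23}, right has 10 {39, 5, 2, 16, 37, 14, 36, 19, 31, 17}.
  Root 17: left subtree has 9 nodes {39, 5, 2, 16, 37, 14, 36, 19, 31}, right has 0 { }.
    Root 5: left subtree has 1 node {39}, right has 7 {2, 16, 37, 14, 36, 19, 31}.
      Root 2: left subtree has 0 nodes { }, right has 6 {16, 37, 14, 36, 19, 31}.
        Root 37: left subtree has 1 node {16}, right has 4 {14, 36, 19, 31}.
          Root 36: left subtree has 1 node {14}, right has 2 {19, 31}.
            Root 31: left subtree has 1 node {19}, right has 0 { }.

23 39 16 14 19 31 36 37 2 5 17 38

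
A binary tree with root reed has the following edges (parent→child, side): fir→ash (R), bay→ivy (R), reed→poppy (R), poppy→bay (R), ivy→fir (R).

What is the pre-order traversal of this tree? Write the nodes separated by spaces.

reed poppy bay ivy fir ash

Pre-order visits the node, then its left subtree, then its right subtree.
Visit reed.
At reed: no left child.
At reed: go right to poppy.
  Visit poppy.
  At poppy: no left child.
  At poppy: go right to bay.
    Visit bay.
    At bay: no left child.
    At bay: go right to ivy.
      Visit ivy.
      At ivy: no left child.
      At ivy: go right to fir.
        Visit fir.
        At fir: no left child.
        At fir: go right to ash.
          ash is a leaf — visit ash.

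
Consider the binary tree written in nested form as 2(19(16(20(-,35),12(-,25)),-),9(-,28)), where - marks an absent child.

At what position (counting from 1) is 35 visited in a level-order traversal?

8

Level-order visits nodes level by level from the root, left to right within each level.
Level 0: 2
Level 1: 19, 9
Level 2: 16, 28
Level 3: 20, 12
Level 4: 35, 25
Full level-order sequence: 2, 19, 9, 16, 28, 20, 12, 35, 25.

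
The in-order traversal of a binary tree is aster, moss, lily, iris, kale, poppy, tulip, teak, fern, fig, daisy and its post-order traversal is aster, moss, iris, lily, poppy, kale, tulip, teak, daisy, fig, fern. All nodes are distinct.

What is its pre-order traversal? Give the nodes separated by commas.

The last element of post-order is the root; it splits in-order into left and right subtrees.
Root fern: left subtree has 8 nodes {aster, moss, lily, iris, kale, poppy, tulip, teak}, right has 2 {fig, daisy}.
  Root teak: left subtree has 7 nodes {aster, moss, lily, iris, kale, poppy, tulip}, right has 0 { }.
    Root tulip: left subtree has 6 nodes {aster, moss, lily, iris, kale, poppy}, right has 0 { }.
      Root kale: left subtree has 4 nodes {aster, moss, lily, iris}, right has 1 {poppy}.
        Root lily: left subtree has 2 nodes {aster, moss}, right has 1 {iris}.
          Root moss: left subtree has 1 node {aster}, right has 0 { }.
  Root fig: left subtree has 0 nodes { }, right has 1 {daisy}.

fern, teak, tulip, kale, lily, moss, aster, iris, poppy, fig, daisy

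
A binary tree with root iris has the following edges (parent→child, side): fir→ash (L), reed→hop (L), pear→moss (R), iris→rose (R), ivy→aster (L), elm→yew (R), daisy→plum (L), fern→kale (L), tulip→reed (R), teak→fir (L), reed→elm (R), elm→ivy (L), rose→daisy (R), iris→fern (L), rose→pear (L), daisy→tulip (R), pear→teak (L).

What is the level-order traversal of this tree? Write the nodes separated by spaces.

iris fern rose kale pear daisy teak moss plum tulip fir reed ash hop elm ivy yew aster

Level-order visits nodes level by level from the root, left to right within each level.
Level 0: iris
Level 1: fern, rose
Level 2: kale, pear, daisy
Level 3: teak, moss, plum, tulip
Level 4: fir, reed
Level 5: ash, hop, elm
Level 6: ivy, yew
Level 7: aster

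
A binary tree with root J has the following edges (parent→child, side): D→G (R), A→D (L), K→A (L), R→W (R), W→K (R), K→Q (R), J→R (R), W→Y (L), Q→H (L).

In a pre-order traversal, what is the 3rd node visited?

W

Pre-order visits the node, then its left subtree, then its right subtree.
Visit J.
At J: no left child.
At J: go right to R.
  Visit R.
  At R: no left child.
  At R: go right to W.
    Visit W.
    At W: go left to Y.
      Y is a leaf — visit Y.
    At W: go right to K.
      Visit K.
      At K: go left to A.
        Visit A.
        At A: go left to D.
          Visit D.
          At D: no left child.
          At D: go right to G.
            G is a leaf — visit G.
        At A: no right child.
      At K: go right to Q.
        Visit Q.
        At Q: go left to H.
          H is a leaf — visit H.
        At Q: no right child.
Full pre-order sequence: J, R, W, Y, K, A, D, G, Q, H.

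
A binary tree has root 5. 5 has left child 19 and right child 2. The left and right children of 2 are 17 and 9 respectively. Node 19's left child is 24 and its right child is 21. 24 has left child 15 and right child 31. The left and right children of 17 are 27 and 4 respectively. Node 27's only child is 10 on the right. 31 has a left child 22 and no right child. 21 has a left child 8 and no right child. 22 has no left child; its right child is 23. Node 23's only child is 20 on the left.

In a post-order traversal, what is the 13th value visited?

17

Post-order visits the left subtree, then the right subtree, then the node.
At 5: go left to 19.
  At 19: go left to 24.
    At 24: go left to 15.
      15 is a leaf — visit 15.
    At 24: go right to 31.
      At 31: go left to 22.
        At 22: no left child.
        At 22: go right to 23.
          At 23: go left to 20.
            20 is a leaf — visit 20.
          At 23: no right child.
          Visit 23.
        Visit 22.
      At 31: no right child.
      Visit 31.
    Visit 24.
  At 19: go right to 21.
    At 21: go left to 8.
      8 is a leaf — visit 8.
    At 21: no right child.
    Visit 21.
  Visit 19.
At 5: go right to 2.
  At 2: go left to 17.
    At 17: go left to 27.
      At 27: no left child.
      At 27: go right to 10.
        10 is a leaf — visit 10.
      Visit 27.
    At 17: go right to 4.
      4 is a leaf — visit 4.
    Visit 17.
  At 2: go right to 9.
    9 is a leaf — visit 9.
  Visit 2.
Visit 5.
Full post-order sequence: 15, 20, 23, 22, 31, 24, 8, 21, 19, 10, 27, 4, 17, 9, 2, 5.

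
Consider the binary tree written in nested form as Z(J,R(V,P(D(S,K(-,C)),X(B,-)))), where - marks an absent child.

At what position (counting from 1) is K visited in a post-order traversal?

Post-order visits the left subtree, then the right subtree, then the node.
At Z: go left to J.
  J is a leaf — visit J.
At Z: go right to R.
  At R: go left to V.
    V is a leaf — visit V.
  At R: go right to P.
    At P: go left to D.
      At D: go left to S.
        S is a leaf — visit S.
      At D: go right to K.
        At K: no left child.
        At K: go right to C.
          C is a leaf — visit C.
        Visit K.
      Visit D.
    At P: go right to X.
      At X: go left to B.
        B is a leaf — visit B.
      At X: no right child.
      Visit X.
    Visit P.
  Visit R.
Visit Z.
Full post-order sequence: J, V, S, C, K, D, B, X, P, R, Z.

5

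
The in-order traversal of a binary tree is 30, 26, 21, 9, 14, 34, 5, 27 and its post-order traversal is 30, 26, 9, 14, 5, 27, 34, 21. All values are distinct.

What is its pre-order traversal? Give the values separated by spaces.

21 26 30 34 14 9 27 5

The last element of post-order is the root; it splits in-order into left and right subtrees.
Root 21: left subtree has 2 nodes {30, 26}, right has 5 {9, 14, 34, 5, 27}.
  Root 26: left subtree has 1 node {30}, right has 0 { }.
  Root 34: left subtree has 2 nodes {9, 14}, right has 2 {5, 27}.
    Root 14: left subtree has 1 node {9}, right has 0 { }.
    Root 27: left subtree has 1 node {5}, right has 0 { }.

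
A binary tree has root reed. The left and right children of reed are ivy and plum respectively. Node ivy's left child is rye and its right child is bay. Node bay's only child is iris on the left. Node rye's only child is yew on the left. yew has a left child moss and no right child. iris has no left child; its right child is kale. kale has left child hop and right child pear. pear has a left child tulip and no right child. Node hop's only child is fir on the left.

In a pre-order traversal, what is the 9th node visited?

hop

Pre-order visits the node, then its left subtree, then its right subtree.
Visit reed.
At reed: go left to ivy.
  Visit ivy.
  At ivy: go left to rye.
    Visit rye.
    At rye: go left to yew.
      Visit yew.
      At yew: go left to moss.
        moss is a leaf — visit moss.
      At yew: no right child.
    At rye: no right child.
  At ivy: go right to bay.
    Visit bay.
    At bay: go left to iris.
      Visit iris.
      At iris: no left child.
      At iris: go right to kale.
        Visit kale.
        At kale: go left to hop.
          Visit hop.
          At hop: go left to fir.
            fir is a leaf — visit fir.
          At hop: no right child.
        At kale: go right to pear.
          Visit pear.
          At pear: go left to tulip.
            tulip is a leaf — visit tulip.
          At pear: no right child.
    At bay: no right child.
At reed: go right to plum.
  plum is a leaf — visit plum.
Full pre-order sequence: reed, ivy, rye, yew, moss, bay, iris, kale, hop, fir, pear, tulip, plum.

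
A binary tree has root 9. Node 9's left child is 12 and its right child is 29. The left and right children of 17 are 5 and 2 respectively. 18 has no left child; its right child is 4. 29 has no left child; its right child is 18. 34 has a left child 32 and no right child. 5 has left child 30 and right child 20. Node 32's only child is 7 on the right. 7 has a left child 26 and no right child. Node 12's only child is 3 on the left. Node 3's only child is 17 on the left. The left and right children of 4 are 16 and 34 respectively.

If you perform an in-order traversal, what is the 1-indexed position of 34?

In-order visits the left subtree, then the node, then the right subtree.
At 9: go left to 12.
  At 12: go left to 3.
    At 3: go left to 17.
      At 17: go left to 5.
        At 5: go left to 30.
          30 is a leaf — visit 30.
        Visit 5.
        At 5: go right to 20.
          20 is a leaf — visit 20.
      Visit 17.
      At 17: go right to 2.
        2 is a leaf — visit 2.
    Visit 3.
    At 3: no right child.
  Visit 12.
  At 12: no right child.
Visit 9.
At 9: go right to 29.
  At 29: no left child.
  Visit 29.
  At 29: go right to 18.
    At 18: no left child.
    Visit 18.
    At 18: go right to 4.
      At 4: go left to 16.
        16 is a leaf — visit 16.
      Visit 4.
      At 4: go right to 34.
        At 34: go left to 32.
          At 32: no left child.
          Visit 32.
          At 32: go right to 7.
            At 7: go left to 26.
              26 is a leaf — visit 26.
            Visit 7.
            At 7: no right child.
        Visit 34.
        At 34: no right child.
Full in-order sequence: 30, 5, 20, 17, 2, 3, 12, 9, 29, 18, 16, 4, 32, 26, 7, 34.

16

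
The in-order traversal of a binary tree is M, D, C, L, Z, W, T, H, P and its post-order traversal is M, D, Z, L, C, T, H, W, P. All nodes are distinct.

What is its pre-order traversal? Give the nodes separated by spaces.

The last element of post-order is the root; it splits in-order into left and right subtrees.
Root P: left subtree has 8 nodes {M, D, C, L, Z, W, T, H}, right has 0 { }.
  Root W: left subtree has 5 nodes {M, D, C, L, Z}, right has 2 {T, H}.
    Root C: left subtree has 2 nodes {M, D}, right has 2 {L, Z}.
      Root D: left subtree has 1 node {M}, right has 0 { }.
      Root L: left subtree has 0 nodes { }, right has 1 {Z}.
    Root H: left subtree has 1 node {T}, right has 0 { }.

P W C D M L Z H T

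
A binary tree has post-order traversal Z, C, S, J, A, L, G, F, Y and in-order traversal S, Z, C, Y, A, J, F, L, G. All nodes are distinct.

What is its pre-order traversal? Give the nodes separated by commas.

The last element of post-order is the root; it splits in-order into left and right subtrees.
Root Y: left subtree has 3 nodes {S, Z, C}, right has 5 {A, J, F, L, G}.
  Root S: left subtree has 0 nodes { }, right has 2 {Z, C}.
    Root C: left subtree has 1 node {Z}, right has 0 { }.
  Root F: left subtree has 2 nodes {A, J}, right has 2 {L, G}.
    Root A: left subtree has 0 nodes { }, right has 1 {J}.
    Root G: left subtree has 1 node {L}, right has 0 { }.

Y, S, C, Z, F, A, J, G, L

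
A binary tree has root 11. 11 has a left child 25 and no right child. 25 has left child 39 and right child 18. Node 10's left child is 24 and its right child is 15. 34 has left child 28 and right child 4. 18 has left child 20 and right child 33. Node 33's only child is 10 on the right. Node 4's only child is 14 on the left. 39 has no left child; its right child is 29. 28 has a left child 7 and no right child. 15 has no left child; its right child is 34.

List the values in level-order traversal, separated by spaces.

11 25 39 18 29 20 33 10 24 15 34 28 4 7 14

Level-order visits nodes level by level from the root, left to right within each level.
Level 0: 11
Level 1: 25
Level 2: 39, 18
Level 3: 29, 20, 33
Level 4: 10
Level 5: 24, 15
Level 6: 34
Level 7: 28, 4
Level 8: 7, 14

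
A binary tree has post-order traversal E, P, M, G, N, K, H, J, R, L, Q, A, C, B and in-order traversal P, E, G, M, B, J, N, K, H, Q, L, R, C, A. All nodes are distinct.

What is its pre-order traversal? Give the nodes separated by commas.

B, G, P, E, M, C, Q, J, H, K, N, L, R, A

The last element of post-order is the root; it splits in-order into left and right subtrees.
Root B: left subtree has 4 nodes {P, E, G, M}, right has 9 {J, N, K, H, Q, L, R, C, A}.
  Root G: left subtree has 2 nodes {P, E}, right has 1 {M}.
    Root P: left subtree has 0 nodes { }, right has 1 {E}.
  Root C: left subtree has 7 nodes {J, N, K, H, Q, L, R}, right has 1 {A}.
    Root Q: left subtree has 4 nodes {J, N, K, H}, right has 2 {L, R}.
      Root J: left subtree has 0 nodes { }, right has 3 {N, K, H}.
        Root H: left subtree has 2 nodes {N, K}, right has 0 { }.
          Root K: left subtree has 1 node {N}, right has 0 { }.
      Root L: left subtree has 0 nodes { }, right has 1 {R}.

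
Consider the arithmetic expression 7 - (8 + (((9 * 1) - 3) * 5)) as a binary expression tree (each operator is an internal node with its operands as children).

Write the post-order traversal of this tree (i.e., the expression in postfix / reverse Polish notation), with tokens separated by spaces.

7 8 9 1 * 3 - 5 * + -

Post-order on an expression tree gives postfix notation: for each operator, emit left operand, right operand, then the operator.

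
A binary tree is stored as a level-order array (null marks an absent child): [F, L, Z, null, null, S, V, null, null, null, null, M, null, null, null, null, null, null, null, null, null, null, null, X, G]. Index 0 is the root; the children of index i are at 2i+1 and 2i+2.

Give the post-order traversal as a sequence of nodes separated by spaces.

Post-order visits the left subtree, then the right subtree, then the node.
At F: go left to L.
  L is a leaf — visit L.
At F: go right to Z.
  At Z: go left to S.
    At S: go left to M.
      At M: go left to X.
        X is a leaf — visit X.
      At M: go right to G.
        G is a leaf — visit G.
      Visit M.
    At S: no right child.
    Visit S.
  At Z: go right to V.
    V is a leaf — visit V.
  Visit Z.
Visit F.

L X G M S V Z F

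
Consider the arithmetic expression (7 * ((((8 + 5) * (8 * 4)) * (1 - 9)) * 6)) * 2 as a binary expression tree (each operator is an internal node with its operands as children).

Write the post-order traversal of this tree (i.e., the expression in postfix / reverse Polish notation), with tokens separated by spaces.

7 8 5 + 8 4 * * 1 9 - * 6 * * 2 *

Post-order on an expression tree gives postfix notation: for each operator, emit left operand, right operand, then the operator.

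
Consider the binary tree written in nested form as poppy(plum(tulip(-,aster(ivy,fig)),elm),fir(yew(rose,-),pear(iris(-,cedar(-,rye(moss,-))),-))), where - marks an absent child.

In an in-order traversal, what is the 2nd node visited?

In-order visits the left subtree, then the node, then the right subtree.
At poppy: go left to plum.
  At plum: go left to tulip.
    At tulip: no left child.
    Visit tulip.
    At tulip: go right to aster.
      At aster: go left to ivy.
        ivy is a leaf — visit ivy.
      Visit aster.
      At aster: go right to fig.
        fig is a leaf — visit fig.
  Visit plum.
  At plum: go right to elm.
    elm is a leaf — visit elm.
Visit poppy.
At poppy: go right to fir.
  At fir: go left to yew.
    At yew: go left to rose.
      rose is a leaf — visit rose.
    Visit yew.
    At yew: no right child.
  Visit fir.
  At fir: go right to pear.
    At pear: go left to iris.
      At iris: no left child.
      Visit iris.
      At iris: go right to cedar.
        At cedar: no left child.
        Visit cedar.
        At cedar: go right to rye.
          At rye: go left to moss.
            moss is a leaf — visit moss.
          Visit rye.
          At rye: no right child.
    Visit pear.
    At pear: no right child.
Full in-order sequence: tulip, ivy, aster, fig, plum, elm, poppy, rose, yew, fir, iris, cedar, moss, rye, pear.

ivy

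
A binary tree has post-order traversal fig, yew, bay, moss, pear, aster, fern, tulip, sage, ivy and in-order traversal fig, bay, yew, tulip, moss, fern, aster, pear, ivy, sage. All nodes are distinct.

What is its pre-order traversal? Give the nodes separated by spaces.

ivy tulip bay fig yew fern moss aster pear sage

The last element of post-order is the root; it splits in-order into left and right subtrees.
Root ivy: left subtree has 8 nodes {fig, bay, yew, tulip, moss, fern, aster, pear}, right has 1 {sage}.
  Root tulip: left subtree has 3 nodes {fig, bay, yew}, right has 4 {moss, fern, aster, pear}.
    Root bay: left subtree has 1 node {fig}, right has 1 {yew}.
    Root fern: left subtree has 1 node {moss}, right has 2 {aster, pear}.
      Root aster: left subtree has 0 nodes { }, right has 1 {pear}.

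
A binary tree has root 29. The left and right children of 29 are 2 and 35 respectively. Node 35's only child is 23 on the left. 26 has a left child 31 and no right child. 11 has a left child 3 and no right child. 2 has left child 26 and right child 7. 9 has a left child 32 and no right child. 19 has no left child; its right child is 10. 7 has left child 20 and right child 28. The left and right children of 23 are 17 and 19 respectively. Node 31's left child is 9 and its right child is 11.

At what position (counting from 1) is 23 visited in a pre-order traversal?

Pre-order visits the node, then its left subtree, then its right subtree.
Visit 29.
At 29: go left to 2.
  Visit 2.
  At 2: go left to 26.
    Visit 26.
    At 26: go left to 31.
      Visit 31.
      At 31: go left to 9.
        Visit 9.
        At 9: go left to 32.
          32 is a leaf — visit 32.
        At 9: no right child.
      At 31: go right to 11.
        Visit 11.
        At 11: go left to 3.
          3 is a leaf — visit 3.
        At 11: no right child.
    At 26: no right child.
  At 2: go right to 7.
    Visit 7.
    At 7: go left to 20.
      20 is a leaf — visit 20.
    At 7: go right to 28.
      28 is a leaf — visit 28.
At 29: go right to 35.
  Visit 35.
  At 35: go left to 23.
    Visit 23.
    At 23: go left to 17.
      17 is a leaf — visit 17.
    At 23: go right to 19.
      Visit 19.
      At 19: no left child.
      At 19: go right to 10.
        10 is a leaf — visit 10.
  At 35: no right child.
Full pre-order sequence: 29, 2, 26, 31, 9, 32, 11, 3, 7, 20, 28, 35, 23, 17, 19, 10.

13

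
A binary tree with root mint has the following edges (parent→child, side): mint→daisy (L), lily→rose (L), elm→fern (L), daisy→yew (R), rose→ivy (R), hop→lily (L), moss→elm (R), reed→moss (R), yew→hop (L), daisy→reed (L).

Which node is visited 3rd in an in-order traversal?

In-order visits the left subtree, then the node, then the right subtree.
At mint: go left to daisy.
  At daisy: go left to reed.
    At reed: no left child.
    Visit reed.
    At reed: go right to moss.
      At moss: no left child.
      Visit moss.
      At moss: go right to elm.
        At elm: go left to fern.
          fern is a leaf — visit fern.
        Visit elm.
        At elm: no right child.
  Visit daisy.
  At daisy: go right to yew.
    At yew: go left to hop.
      At hop: go left to lily.
        At lily: go left to rose.
          At rose: no left child.
          Visit rose.
          At rose: go right to ivy.
            ivy is a leaf — visit ivy.
        Visit lily.
        At lily: no right child.
      Visit hop.
      At hop: no right child.
    Visit yew.
    At yew: no right child.
Visit mint.
At mint: no right child.
Full in-order sequence: reed, moss, fern, elm, daisy, rose, ivy, lily, hop, yew, mint.

fern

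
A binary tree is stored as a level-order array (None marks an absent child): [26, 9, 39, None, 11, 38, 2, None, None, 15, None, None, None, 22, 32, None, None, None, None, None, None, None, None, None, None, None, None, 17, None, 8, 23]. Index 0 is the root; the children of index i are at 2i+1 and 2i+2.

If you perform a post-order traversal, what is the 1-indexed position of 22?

6

Post-order visits the left subtree, then the right subtree, then the node.
At 26: go left to 9.
  At 9: no left child.
  At 9: go right to 11.
    At 11: go left to 15.
      15 is a leaf — visit 15.
    At 11: no right child.
    Visit 11.
  Visit 9.
At 26: go right to 39.
  At 39: go left to 38.
    38 is a leaf — visit 38.
  At 39: go right to 2.
    At 2: go left to 22.
      At 22: go left to 17.
        17 is a leaf — visit 17.
      At 22: no right child.
      Visit 22.
    At 2: go right to 32.
      At 32: go left to 8.
        8 is a leaf — visit 8.
      At 32: go right to 23.
        23 is a leaf — visit 23.
      Visit 32.
    Visit 2.
  Visit 39.
Visit 26.
Full post-order sequence: 15, 11, 9, 38, 17, 22, 8, 23, 32, 2, 39, 26.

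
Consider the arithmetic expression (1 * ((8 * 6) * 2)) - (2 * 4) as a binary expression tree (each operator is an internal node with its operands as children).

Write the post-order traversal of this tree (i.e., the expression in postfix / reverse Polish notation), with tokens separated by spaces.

1 8 6 * 2 * * 2 4 * -

Post-order on an expression tree gives postfix notation: for each operator, emit left operand, right operand, then the operator.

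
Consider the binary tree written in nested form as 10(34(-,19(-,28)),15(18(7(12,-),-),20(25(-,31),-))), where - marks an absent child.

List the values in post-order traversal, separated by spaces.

28 19 34 12 7 18 31 25 20 15 10

Post-order visits the left subtree, then the right subtree, then the node.
At 10: go left to 34.
  At 34: no left child.
  At 34: go right to 19.
    At 19: no left child.
    At 19: go right to 28.
      28 is a leaf — visit 28.
    Visit 19.
  Visit 34.
At 10: go right to 15.
  At 15: go left to 18.
    At 18: go left to 7.
      At 7: go left to 12.
        12 is a leaf — visit 12.
      At 7: no right child.
      Visit 7.
    At 18: no right child.
    Visit 18.
  At 15: go right to 20.
    At 20: go left to 25.
      At 25: no left child.
      At 25: go right to 31.
        31 is a leaf — visit 31.
      Visit 25.
    At 20: no right child.
    Visit 20.
  Visit 15.
Visit 10.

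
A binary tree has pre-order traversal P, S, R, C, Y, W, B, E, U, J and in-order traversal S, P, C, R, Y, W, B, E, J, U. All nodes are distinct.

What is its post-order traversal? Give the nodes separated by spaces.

The first element of pre-order is the root; it splits in-order into left and right subtrees.
Root P: left subtree has 1 node {S}, right has 8 {C, R, Y, W, B, E, J, U}.
  Root R: left subtree has 1 node {C}, right has 6 {Y, W, B, E, J, U}.
    Root Y: left subtree has 0 nodes { }, right has 5 {W, B, E, J, U}.
      Root W: left subtree has 0 nodes { }, right has 4 {B, E, J, U}.
        Root B: left subtree has 0 nodes { }, right has 3 {E, J, U}.
          Root E: left subtree has 0 nodes { }, right has 2 {J, U}.
            Root U: left subtree has 1 node {J}, right has 0 { }.

S C J U E B W Y R P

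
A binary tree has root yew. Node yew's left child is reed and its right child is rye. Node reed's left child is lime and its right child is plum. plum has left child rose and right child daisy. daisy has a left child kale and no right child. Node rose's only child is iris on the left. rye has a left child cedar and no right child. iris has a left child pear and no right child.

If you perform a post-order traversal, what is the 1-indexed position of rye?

Post-order visits the left subtree, then the right subtree, then the node.
At yew: go left to reed.
  At reed: go left to lime.
    lime is a leaf — visit lime.
  At reed: go right to plum.
    At plum: go left to rose.
      At rose: go left to iris.
        At iris: go left to pear.
          pear is a leaf — visit pear.
        At iris: no right child.
        Visit iris.
      At rose: no right child.
      Visit rose.
    At plum: go right to daisy.
      At daisy: go left to kale.
        kale is a leaf — visit kale.
      At daisy: no right child.
      Visit daisy.
    Visit plum.
  Visit reed.
At yew: go right to rye.
  At rye: go left to cedar.
    cedar is a leaf — visit cedar.
  At rye: no right child.
  Visit rye.
Visit yew.
Full post-order sequence: lime, pear, iris, rose, kale, daisy, plum, reed, cedar, rye, yew.

10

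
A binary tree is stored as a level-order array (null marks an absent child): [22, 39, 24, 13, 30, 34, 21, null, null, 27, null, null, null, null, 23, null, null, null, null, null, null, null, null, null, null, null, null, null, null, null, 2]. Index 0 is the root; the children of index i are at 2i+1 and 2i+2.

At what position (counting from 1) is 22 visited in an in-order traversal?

In-order visits the left subtree, then the node, then the right subtree.
At 22: go left to 39.
  At 39: go left to 13.
    13 is a leaf — visit 13.
  Visit 39.
  At 39: go right to 30.
    At 30: go left to 27.
      27 is a leaf — visit 27.
    Visit 30.
    At 30: no right child.
Visit 22.
At 22: go right to 24.
  At 24: go left to 34.
    34 is a leaf — visit 34.
  Visit 24.
  At 24: go right to 21.
    At 21: no left child.
    Visit 21.
    At 21: go right to 23.
      At 23: no left child.
      Visit 23.
      At 23: go right to 2.
        2 is a leaf — visit 2.
Full in-order sequence: 13, 39, 27, 30, 22, 34, 24, 21, 23, 2.

5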